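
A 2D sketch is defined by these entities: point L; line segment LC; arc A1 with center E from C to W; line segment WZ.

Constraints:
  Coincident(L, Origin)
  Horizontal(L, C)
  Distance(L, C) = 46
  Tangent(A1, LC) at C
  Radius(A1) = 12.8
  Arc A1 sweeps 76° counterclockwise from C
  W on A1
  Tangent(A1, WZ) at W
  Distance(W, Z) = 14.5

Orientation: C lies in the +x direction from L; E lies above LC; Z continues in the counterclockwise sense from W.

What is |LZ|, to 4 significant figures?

66.33

On A1, C sits at bearing -90° from E; a 76° counterclockwise sweep puts W at bearing -14°, so W = E + 12.8·(cos -14°, sin -14°) = (58.42, 9.703). The tangent condition forces EW to be normal to WZ, so WZ runs along (−sin -14°, cos -14°); with |WZ| = 14.5, Z = (61.93, 23.77). Then |LZ| = |Z − L| = 66.33.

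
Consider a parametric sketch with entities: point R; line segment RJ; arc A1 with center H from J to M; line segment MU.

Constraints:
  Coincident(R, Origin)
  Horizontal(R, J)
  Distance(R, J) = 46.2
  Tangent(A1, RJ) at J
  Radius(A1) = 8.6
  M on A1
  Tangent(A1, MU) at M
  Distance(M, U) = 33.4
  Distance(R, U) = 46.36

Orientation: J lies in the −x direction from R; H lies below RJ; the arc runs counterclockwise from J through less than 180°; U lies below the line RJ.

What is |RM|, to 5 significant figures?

54.102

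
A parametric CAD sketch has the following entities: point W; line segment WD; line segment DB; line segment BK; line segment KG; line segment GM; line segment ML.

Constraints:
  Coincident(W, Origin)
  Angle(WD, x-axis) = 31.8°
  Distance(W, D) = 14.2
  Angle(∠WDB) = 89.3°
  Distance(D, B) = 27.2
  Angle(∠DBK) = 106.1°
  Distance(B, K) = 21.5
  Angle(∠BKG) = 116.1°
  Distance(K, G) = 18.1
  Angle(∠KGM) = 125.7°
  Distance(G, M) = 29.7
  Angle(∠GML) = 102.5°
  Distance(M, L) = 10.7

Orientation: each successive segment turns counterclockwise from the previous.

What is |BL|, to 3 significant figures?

39.9

W is at the origin; WD runs at 31.8° with length 14.2, so D = (12.1, 7.48). ∠WDB = 89.3° gives DB at 122° from the x-axis; with |DB| = 27.2, B = (-2.55, 30.4). ∠DBK = 106.1° gives BK at -164° from the x-axis; with |BK| = 21.5, K = (-23.2, 24.4). ∠BKG = 116.1° gives KG at -99.7° from the x-axis; with |KG| = 18.1, G = (-26.2, 6.51). ∠KGM = 125.7° gives GM at -45.4° from the x-axis; with |GM| = 29.7, M = (-5.37, -14.6). ∠GML = 102.5° gives ML at 32.1° from the x-axis; with |ML| = 10.7, L = (3.70, -8.95). Then |BL| = |L − B| = 39.9.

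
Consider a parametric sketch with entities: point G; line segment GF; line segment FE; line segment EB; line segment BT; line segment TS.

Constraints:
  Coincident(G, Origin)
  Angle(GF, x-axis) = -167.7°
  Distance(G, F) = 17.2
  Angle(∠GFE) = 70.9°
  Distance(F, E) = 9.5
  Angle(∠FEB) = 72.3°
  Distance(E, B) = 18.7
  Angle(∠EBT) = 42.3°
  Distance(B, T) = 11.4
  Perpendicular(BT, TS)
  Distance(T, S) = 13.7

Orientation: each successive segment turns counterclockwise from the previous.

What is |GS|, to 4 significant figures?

15.66

∠EBT = 42.3° gives BT at -173.2° from the x-axis; with |BT| = 11.4, T = (-10.93, 1.012). BT ⟂ TS, so TS runs at -83.20°; with |TS| = 13.7, S = (-9.310, -12.59). Then |GS| = |S − G| = 15.66.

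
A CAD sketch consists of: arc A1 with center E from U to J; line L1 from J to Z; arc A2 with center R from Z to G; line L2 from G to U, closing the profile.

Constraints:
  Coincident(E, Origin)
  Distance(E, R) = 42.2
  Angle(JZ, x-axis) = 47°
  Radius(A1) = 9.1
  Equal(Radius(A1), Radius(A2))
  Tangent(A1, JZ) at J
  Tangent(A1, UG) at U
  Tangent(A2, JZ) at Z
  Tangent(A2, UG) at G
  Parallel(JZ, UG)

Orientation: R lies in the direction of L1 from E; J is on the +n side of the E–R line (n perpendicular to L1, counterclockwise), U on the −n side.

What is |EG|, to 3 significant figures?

43.2

The slot axis is L1's direction at 47.0°, so u = (cos 47.0°, sin 47.0°) = (0.682, 0.731) and n = (−sin 47.0°, cos 47.0°) = (-0.731, 0.682). E is at the origin and R lies 42.2 along u from E, so R = 42.2·u = (28.8, 30.9). Tangency of A1 to both parallel lines with radius 9.1 puts J and U at E ± 9.1·n: J = (-6.66, 6.21), U = (6.66, -6.21). Equal radii place Z and G the same way about R: Z = R + 9.1·n = (22.1, 37.1), G = R − 9.1·n = (35.4, 24.7). Then |EG| = |G − E| = 43.2.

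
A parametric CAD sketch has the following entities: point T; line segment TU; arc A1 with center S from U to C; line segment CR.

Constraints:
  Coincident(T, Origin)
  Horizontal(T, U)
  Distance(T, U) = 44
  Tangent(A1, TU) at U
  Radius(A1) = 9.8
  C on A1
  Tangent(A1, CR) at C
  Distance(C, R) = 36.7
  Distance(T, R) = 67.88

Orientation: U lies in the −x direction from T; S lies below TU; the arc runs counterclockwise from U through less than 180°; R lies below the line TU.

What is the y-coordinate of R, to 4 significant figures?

-47.52

T is at the origin; T and U share the same y with |TU| = 44.0 and U on the −x side, so U = (-44.00, 0.000). The tangent condition forces SU to be normal to TU, so S = U + (0, -9.8) = (-44.00, -9.800). Since SC ⟂ CR (tangency), |SR| = √(9.8² + 36.7²) = 37.99 regardless of where C sits on A1. So R lies on both circle(T, 67.88) and circle(S, 37.99); the below-TU intersection is R = (-48.47, -47.52). C is the foot of the tangent from R: C = (-53.70, -11.20).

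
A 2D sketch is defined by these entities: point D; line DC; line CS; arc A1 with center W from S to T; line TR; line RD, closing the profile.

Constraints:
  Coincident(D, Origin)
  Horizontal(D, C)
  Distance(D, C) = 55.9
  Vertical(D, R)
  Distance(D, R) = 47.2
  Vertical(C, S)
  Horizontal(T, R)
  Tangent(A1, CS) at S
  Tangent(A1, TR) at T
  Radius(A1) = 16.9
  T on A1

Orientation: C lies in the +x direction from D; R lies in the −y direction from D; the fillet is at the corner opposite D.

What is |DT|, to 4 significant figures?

61.23

D is at the origin; DC is horizontal with |DC| = 55.9 and C on the +x side, so C = (55.90, 0.000). DR is vertical with |DR| = 47.2 and R on the −y side, so R = (0.000, -47.20). The virtual corner opposite D is at (55.90, -47.20). Tangency of A1 to CS means the radius WS is perpendicular to CS and A1 meets TR tangentially, so WT is at right angles to TR, with radius 16.9, so the center W sits 16.9 in from both sides at W = (39.00, -30.30). That places the tangent points at S = (55.90, -30.30) on CS and T = (39.00, -47.20) on TR. Then |DT| = |T − D| = 61.23.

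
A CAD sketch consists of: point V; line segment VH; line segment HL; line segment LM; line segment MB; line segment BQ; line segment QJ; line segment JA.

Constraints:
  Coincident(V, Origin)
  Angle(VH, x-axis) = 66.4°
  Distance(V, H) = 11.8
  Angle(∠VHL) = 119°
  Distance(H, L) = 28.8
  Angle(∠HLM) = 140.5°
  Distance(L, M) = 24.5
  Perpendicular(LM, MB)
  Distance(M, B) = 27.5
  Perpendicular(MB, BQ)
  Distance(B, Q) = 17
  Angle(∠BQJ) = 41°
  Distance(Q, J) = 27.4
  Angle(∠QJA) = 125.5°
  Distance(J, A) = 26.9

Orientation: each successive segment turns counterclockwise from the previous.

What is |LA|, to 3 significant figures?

56.6

∠BQJ = 41.0° gives QJ at 126° from the x-axis; with |QJ| = 27.4, J = (-42.4, 30.8). ∠QJA = 125.5° gives JA at -180° from the x-axis; with |JA| = 26.9, A = (-69.3, 30.6). Then |LA| = |A − L| = 56.6.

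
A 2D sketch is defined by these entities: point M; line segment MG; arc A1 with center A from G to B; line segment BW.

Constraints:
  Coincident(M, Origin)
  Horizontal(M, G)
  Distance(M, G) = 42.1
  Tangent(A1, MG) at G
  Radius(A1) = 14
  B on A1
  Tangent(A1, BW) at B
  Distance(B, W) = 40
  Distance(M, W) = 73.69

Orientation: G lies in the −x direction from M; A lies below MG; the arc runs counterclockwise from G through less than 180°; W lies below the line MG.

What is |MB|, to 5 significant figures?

58.287

Checks: |AB| = 14.00 ✓; ∠(AB, BW) = 90.00° ✓; |BW| = 40.00 ✓; |MW| = 73.69 ✓.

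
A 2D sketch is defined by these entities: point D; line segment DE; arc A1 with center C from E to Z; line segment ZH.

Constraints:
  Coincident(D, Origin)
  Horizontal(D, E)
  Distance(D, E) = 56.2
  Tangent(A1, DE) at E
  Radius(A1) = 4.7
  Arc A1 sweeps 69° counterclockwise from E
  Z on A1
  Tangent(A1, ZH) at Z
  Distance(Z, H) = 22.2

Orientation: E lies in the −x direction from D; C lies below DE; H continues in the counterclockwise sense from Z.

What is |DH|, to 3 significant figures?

72.5

D is at the origin; DE is horizontal with |DE| = 56.2 and E on the −x side, so E = (-56.2, 0.00). Tangency of A1 to DE means the radius CE is perpendicular to DE, so C = E + (0, -4.7) = (-56.2, -4.70). On A1, E sits at bearing 90° from C; a 69° counterclockwise sweep puts Z at bearing 159°, so Z = C + 4.7·(cos 159°, sin 159°) = (-60.6, -3.02). The tangent condition forces CZ to be normal to ZH, so ZH runs along (−sin 159°, cos 159°); with |ZH| = 22.2, H = (-68.5, -23.7). Then |DH| = |H − D| = 72.5.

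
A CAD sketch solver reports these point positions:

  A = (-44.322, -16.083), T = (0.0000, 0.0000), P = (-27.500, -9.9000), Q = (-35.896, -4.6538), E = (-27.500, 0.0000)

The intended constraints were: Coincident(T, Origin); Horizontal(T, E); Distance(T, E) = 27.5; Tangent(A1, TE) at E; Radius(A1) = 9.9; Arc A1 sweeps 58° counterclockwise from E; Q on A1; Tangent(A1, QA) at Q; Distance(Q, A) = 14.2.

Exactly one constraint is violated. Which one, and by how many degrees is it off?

Tangent(A1, QA) at Q — off by 4.40°.

T = (0.00, 0.00) ✓; T.y = 0.00, E.y = 0.00 ✓; |TE| = 27.50 ✓; ∠(PE, ET) = 90.00° ✓; |PE| = 9.900 ✓; bearing(P→Q) − bearing(P→E) = 58.00° ✓; |PQ| = 9.900 ✓; ∠(PQ, QA) = 94.40° ✗; |QA| = 14.20 ✓.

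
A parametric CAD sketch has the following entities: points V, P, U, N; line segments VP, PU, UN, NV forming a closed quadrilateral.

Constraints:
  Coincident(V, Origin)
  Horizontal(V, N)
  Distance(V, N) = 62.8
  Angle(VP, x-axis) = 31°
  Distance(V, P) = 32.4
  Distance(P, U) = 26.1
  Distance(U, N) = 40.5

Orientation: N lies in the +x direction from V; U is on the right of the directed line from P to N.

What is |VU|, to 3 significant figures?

25.0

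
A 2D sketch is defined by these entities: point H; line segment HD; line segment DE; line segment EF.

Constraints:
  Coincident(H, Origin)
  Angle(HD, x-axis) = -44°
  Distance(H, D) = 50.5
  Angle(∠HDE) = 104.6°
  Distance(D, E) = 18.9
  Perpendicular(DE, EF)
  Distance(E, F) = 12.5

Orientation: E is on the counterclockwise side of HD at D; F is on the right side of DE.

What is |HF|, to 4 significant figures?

69.04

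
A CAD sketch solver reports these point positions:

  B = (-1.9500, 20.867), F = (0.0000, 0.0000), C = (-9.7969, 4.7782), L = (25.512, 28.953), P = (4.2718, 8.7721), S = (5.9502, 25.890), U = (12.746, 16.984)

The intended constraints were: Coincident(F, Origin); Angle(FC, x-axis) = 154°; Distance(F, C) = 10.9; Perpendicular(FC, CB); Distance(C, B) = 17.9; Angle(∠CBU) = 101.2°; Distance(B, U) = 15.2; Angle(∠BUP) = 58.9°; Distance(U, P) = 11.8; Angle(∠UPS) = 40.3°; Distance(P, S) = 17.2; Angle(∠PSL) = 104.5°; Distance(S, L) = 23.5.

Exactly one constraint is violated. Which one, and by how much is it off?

Distance(S, L) = 23.5 — off by 3.70.

F = (0.00, 0.00) ✓; FC at 154.0° ✓; |FC| = 10.90 ✓; ∠(FC, CB) = 90.00° ✓; |CB| = 17.90 ✓; ∠CBU = 101.2° ✓; |BU| = 15.20 ✓; ∠BUP = 58.90° ✓; |UP| = 11.80 ✓; ∠UPS = 40.30° ✓; |PS| = 17.20 ✓; ∠PSL = 104.5° ✓; |SL| = 19.80 ✗.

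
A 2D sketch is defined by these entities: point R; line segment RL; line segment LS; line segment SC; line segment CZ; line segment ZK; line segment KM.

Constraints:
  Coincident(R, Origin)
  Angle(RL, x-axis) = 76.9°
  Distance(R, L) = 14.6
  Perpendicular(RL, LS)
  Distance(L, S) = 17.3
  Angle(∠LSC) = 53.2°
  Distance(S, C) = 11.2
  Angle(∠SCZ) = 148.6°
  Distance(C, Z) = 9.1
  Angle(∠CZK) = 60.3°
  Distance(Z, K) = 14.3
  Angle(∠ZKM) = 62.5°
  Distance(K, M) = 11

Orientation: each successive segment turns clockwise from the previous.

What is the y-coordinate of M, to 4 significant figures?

6.820

R is at the origin; RL runs at 76.9° with length 14.6, so L = (3.309, 14.22). RL ⟂ LS, so LS runs at -13.10°; with |LS| = 17.3, S = (20.16, 10.30). ∠LSC = 53.2° gives SC at -139.9° from the x-axis; with |SC| = 11.2, C = (11.59, 3.085). ∠SCZ = 148.6° gives CZ at -171.3° from the x-axis; with |CZ| = 9.1, Z = (2.596, 1.708). ∠CZK = 60.3° gives ZK at 69.00° from the x-axis; with |ZK| = 14.3, K = (7.721, 15.06). ∠ZKM = 62.5° gives KM at -48.50° from the x-axis; with |KM| = 11.0, M = (15.01, 6.820). So M.y = 6.820.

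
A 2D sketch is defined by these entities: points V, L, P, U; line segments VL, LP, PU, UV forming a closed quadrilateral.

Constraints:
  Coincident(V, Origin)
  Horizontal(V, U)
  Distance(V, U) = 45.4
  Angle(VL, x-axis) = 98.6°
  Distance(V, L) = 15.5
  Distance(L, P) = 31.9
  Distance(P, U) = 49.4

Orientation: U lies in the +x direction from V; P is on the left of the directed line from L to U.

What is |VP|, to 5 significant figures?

44.055

V is at the origin; VU is horizontal with |VU| = 45.4 and U in +x, so U = (45.4, 0). VL runs at 98.6° with |VL| = 15.5, so L = (-2.3178, 15.326). P is determined by |LP| = 31.9 and |PU| = 49.4 together: it lies at the intersection of circle(L, 31.9) and circle(U, 49.4). With |LU| = 50.119, the foot of the radical line on LU is 10.865 from L and the perpendicular offset is √(31.9² − 10.865²) = 29.993. Taking the left-of-LU solution: P = (17.199, 40.559).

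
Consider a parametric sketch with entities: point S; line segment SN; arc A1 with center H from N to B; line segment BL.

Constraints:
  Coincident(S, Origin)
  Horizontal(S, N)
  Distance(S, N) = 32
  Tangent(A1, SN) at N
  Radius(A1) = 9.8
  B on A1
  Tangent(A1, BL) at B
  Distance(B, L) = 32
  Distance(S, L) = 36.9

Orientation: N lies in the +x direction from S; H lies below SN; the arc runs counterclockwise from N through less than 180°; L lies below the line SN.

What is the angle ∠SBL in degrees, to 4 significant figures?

81.44°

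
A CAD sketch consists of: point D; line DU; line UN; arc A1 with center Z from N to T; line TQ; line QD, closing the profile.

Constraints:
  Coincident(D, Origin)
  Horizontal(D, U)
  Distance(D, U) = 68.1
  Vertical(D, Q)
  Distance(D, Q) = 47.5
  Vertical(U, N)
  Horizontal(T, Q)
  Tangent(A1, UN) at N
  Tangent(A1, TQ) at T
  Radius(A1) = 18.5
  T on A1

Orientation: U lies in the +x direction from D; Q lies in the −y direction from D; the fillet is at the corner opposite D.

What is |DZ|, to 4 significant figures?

57.46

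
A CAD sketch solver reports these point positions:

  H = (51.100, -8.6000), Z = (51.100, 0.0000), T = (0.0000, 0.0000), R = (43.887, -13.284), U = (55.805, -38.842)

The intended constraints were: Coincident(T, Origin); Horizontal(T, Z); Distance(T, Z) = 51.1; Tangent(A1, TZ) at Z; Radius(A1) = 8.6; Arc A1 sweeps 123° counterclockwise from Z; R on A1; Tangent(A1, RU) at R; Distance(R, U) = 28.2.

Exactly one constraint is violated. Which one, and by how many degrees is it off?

Tangent(A1, RU) at R — off by 8.00°.

T = (0.00, 0.00) ✓; T.y = 0.00, Z.y = 0.00 ✓; |TZ| = 51.10 ✓; ∠(HZ, ZT) = 90.00° ✓; |HZ| = 8.600 ✓; bearing(H→R) − bearing(H→Z) = 123.0° ✓; |HR| = 8.600 ✓; ∠(HR, RU) = 98.00° ✗; |RU| = 28.20 ✓.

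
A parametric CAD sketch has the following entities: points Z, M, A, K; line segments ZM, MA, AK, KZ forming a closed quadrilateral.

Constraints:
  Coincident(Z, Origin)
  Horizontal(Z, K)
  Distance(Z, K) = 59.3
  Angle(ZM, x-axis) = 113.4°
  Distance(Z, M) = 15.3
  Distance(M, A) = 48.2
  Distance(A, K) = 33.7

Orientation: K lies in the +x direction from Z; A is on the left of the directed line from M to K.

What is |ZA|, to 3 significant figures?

48.8

Checks: ZM at 113.4° ✓; |MA| = 48.20 ✓; |AK| = 33.70 ✓.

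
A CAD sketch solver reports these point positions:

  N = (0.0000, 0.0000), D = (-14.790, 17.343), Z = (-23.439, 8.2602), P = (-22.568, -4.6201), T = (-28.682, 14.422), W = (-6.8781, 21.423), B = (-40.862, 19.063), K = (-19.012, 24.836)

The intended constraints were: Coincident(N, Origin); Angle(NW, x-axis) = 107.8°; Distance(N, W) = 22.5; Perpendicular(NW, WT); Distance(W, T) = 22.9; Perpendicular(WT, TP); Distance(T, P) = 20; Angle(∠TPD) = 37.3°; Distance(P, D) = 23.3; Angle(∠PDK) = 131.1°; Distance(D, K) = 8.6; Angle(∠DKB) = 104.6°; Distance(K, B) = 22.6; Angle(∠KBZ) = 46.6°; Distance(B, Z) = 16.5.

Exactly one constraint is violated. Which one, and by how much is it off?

Distance(B, Z) = 16.5 — off by 4.00.

N = (0.00, 0.00) ✓; NW at 107.8° ✓; |NW| = 22.50 ✓; ∠(NW, WT) = 90.00° ✓; |WT| = 22.90 ✓; ∠(WT, TP) = 90.00° ✓; |TP| = 20.00 ✓; ∠TPD = 37.30° ✓; |PD| = 23.30 ✓; ∠PDK = 131.1° ✓; |DK| = 8.601 ✓; ∠DKB = 104.6° ✓; |KB| = 22.60 ✓; ∠KBZ = 46.60° ✓; |BZ| = 20.50 ✗.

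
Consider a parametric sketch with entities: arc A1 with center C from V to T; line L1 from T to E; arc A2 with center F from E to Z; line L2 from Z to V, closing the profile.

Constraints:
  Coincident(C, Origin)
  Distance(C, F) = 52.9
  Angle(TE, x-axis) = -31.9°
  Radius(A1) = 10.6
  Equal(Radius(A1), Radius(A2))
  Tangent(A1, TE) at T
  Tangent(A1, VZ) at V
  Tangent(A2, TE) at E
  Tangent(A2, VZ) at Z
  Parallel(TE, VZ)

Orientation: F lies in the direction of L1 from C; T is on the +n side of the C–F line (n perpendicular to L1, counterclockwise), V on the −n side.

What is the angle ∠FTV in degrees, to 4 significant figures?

78.67°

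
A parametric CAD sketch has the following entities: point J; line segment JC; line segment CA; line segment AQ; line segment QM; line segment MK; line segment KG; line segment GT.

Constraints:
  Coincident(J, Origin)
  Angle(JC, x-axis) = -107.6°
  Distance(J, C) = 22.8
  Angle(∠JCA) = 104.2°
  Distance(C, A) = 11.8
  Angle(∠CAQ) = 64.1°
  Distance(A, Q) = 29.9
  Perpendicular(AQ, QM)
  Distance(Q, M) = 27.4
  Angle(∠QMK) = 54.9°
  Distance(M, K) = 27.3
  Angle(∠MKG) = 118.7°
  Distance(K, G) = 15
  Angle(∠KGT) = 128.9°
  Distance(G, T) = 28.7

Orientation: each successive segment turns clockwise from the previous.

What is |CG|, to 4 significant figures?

14.41

J is at the origin; JC runs at -107.6° with length 22.8, so C = (-6.894, -21.73). ∠JCA = 104.2° gives CA at 176.6° from the x-axis; with |CA| = 11.8, A = (-18.67, -21.03). ∠CAQ = 64.1° gives AQ at 60.70° from the x-axis; with |AQ| = 29.9, Q = (-4.041, 5.042). AQ ⟂ QM, so QM runs at -29.30°; with |QM| = 27.4, M = (19.85, -8.367). ∠QMK = 54.9° gives MK at -154.4° from the x-axis; with |MK| = 27.3, K = (-4.766, -20.16). ∠MKG = 118.7° gives KG at 144.3° from the x-axis; with |KG| = 15.0, G = (-16.95, -11.41). Then |CG| = |G − C| = 14.41.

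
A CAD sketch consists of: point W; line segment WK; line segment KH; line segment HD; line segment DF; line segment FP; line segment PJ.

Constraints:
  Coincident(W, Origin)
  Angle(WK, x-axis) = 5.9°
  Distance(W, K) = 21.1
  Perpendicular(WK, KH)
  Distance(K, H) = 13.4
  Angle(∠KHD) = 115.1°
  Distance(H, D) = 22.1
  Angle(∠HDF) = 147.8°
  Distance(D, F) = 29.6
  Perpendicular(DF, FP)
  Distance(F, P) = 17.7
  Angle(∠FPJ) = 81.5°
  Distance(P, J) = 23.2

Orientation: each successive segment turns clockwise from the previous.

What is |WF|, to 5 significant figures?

34.140

W is at the origin; WK runs at 5.9° with length 21.1, so K = (20.988, 2.1689). The perpendicularity gives KH at right angles to WK, so KH runs at -84.100°; with |KH| = 13.4, H = (22.366, -11.160). ∠KHD = 115.1° gives HD at -149.00° from the x-axis; with |HD| = 22.1, D = (3.4223, -22.542). ∠HDF = 147.8° gives DF at 178.80° from the x-axis; with |DF| = 29.6, F = (-26.171, -21.923). Then |WF| = |F − W| = 34.140.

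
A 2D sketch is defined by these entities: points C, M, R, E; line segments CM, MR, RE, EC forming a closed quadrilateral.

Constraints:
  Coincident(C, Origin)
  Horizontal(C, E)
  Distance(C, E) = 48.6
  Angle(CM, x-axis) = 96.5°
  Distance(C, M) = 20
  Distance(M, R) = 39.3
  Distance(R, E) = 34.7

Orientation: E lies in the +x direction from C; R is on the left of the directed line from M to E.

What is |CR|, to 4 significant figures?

47.50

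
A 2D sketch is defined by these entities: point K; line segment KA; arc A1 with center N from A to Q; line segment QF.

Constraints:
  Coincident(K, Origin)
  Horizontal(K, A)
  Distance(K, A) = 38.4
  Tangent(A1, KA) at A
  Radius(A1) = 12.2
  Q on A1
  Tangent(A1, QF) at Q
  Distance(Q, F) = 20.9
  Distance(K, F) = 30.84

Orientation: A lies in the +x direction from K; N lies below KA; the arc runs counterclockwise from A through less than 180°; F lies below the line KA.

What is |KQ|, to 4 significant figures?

28.35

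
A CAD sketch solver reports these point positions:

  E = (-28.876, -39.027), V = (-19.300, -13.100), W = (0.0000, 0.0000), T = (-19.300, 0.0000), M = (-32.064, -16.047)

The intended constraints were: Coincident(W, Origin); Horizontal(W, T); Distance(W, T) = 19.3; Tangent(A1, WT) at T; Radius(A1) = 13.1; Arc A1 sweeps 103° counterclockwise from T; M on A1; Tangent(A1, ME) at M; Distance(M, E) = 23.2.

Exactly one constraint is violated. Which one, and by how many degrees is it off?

Tangent(A1, ME) at M — off by 5.10°.

W = (0.00, 0.00) ✓; W.y = 0.00, T.y = 0.00 ✓; |WT| = 19.30 ✓; ∠(VT, TW) = 90.00° ✓; |VT| = 13.10 ✓; bearing(V→M) − bearing(V→T) = 103.0° ✓; |VM| = 13.10 ✓; ∠(VM, ME) = 95.10° ✗; |ME| = 23.20 ✓.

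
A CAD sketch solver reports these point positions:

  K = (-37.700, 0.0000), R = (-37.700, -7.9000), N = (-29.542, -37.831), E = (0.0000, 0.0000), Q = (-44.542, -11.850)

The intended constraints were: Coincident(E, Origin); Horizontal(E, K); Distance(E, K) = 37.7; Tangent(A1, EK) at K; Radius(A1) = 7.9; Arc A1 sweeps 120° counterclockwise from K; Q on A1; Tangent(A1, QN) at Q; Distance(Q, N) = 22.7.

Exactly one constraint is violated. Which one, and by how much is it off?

Distance(Q, N) = 22.7 — off by 7.30.

E = (0.00, 0.00) ✓; E.y = 0.00, K.y = 0.00 ✓; |EK| = 37.70 ✓; ∠(RK, KE) = 90.00° ✓; |RK| = 7.900 ✓; bearing(R→Q) − bearing(R→K) = 120.0° ✓; |RQ| = 7.900 ✓; ∠(RQ, QN) = 90.00° ✓; |QN| = 30.00 ✗.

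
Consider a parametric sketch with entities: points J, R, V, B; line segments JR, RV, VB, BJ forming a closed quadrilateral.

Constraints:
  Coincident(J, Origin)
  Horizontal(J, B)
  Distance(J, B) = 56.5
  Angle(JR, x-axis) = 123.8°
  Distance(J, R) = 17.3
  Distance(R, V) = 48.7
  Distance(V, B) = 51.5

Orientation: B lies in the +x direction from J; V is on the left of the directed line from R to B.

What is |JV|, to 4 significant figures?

52.59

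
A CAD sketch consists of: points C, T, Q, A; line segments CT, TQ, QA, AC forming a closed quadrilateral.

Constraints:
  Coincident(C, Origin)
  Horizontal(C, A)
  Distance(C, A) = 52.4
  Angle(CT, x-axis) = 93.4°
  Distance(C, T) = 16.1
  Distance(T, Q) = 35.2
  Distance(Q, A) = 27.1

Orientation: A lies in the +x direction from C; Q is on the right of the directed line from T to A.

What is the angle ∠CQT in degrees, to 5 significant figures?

25.889°

Checks: |TQ| = 35.20 ✓; |QA| = 27.10 ✓.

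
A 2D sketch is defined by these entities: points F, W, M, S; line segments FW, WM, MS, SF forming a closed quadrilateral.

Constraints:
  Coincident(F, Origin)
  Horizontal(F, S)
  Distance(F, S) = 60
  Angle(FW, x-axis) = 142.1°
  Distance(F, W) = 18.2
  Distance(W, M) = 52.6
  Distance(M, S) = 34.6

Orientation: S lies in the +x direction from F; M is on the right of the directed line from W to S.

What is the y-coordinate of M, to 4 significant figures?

-17.16

Checks: |WM| = 52.60 ✓; |MS| = 34.60 ✓.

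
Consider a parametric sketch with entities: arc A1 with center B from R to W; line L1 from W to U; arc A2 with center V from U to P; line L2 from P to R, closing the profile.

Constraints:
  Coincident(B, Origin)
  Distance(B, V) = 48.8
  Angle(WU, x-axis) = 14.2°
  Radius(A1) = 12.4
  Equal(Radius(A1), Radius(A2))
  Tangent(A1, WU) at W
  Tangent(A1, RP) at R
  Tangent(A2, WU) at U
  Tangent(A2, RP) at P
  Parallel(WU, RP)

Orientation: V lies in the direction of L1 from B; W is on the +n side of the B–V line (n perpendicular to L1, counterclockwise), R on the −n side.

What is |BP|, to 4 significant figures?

50.35

Tangency of A1 to both parallel lines with radius 12.4 puts W and R at B ± 12.4·n: W = (-3.042, 12.02), R = (3.042, -12.02). Equal radii place U and P the same way about V: U = V + 12.4·n = (44.27, 23.99), P = V − 12.4·n = (50.35, -0.05012). Then |BP| = |P − B| = 50.35.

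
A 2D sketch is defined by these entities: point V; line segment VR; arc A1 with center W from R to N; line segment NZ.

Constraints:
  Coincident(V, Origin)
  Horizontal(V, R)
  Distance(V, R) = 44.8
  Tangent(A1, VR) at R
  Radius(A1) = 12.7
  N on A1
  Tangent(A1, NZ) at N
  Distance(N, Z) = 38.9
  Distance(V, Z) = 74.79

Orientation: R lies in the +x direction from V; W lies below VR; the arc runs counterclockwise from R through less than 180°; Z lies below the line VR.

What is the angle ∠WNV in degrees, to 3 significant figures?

121°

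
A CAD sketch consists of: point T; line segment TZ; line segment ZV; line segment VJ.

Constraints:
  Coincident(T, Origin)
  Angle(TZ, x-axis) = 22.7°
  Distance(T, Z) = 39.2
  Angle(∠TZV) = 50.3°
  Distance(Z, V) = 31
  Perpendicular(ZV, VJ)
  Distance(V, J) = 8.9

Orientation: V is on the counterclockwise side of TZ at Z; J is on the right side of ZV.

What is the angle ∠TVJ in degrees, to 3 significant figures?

169°

∠TZV = 50.3°, so ZV runs at 22.7° + (180° − 50.3°) = 152° from the x-axis; with |ZV| = 31.0, V = Z + 31.0·(cos 152°, sin 152°) = (8.69, 29.5). ZV ⟂ VJ; with |VJ| = 8.9 on the right of ZV, J = V + 8.9·(0.463, 0.886) = (12.8, 37.4). Then cos ∠TVJ = VT·VJ / (|VT||VJ|), giving 169°.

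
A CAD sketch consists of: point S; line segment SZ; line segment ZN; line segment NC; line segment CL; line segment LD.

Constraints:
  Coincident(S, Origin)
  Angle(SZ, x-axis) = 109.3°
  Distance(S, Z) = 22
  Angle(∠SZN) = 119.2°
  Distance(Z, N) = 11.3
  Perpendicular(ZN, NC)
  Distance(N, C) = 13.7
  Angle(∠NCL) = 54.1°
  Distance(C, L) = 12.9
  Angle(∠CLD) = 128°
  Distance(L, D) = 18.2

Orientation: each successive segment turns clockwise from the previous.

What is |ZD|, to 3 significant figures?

12.1

∠NCL = 54.1° gives CL at -167° from the x-axis; with |CL| = 12.9, L = (-2.11, 17.3). ∠CLD = 128.0° gives LD at 141° from the x-axis; with |LD| = 18.2, D = (-16.2, 28.9). Then |ZD| = |D − Z| = 12.1.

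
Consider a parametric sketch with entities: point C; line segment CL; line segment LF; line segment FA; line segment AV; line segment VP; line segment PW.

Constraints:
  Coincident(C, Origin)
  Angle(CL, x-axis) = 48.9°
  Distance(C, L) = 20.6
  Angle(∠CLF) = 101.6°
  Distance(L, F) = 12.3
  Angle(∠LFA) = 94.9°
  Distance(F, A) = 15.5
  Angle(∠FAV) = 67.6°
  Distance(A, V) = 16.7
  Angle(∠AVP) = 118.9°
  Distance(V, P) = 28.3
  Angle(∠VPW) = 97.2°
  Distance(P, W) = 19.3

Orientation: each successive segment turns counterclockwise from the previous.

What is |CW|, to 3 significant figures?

46.0

∠AVP = 118.9° gives VP at 25.9° from the x-axis; with |VP| = 28.3, P = (32.1, 19.7). ∠VPW = 97.2° gives PW at 109° from the x-axis; with |PW| = 19.3, W = (25.9, 38.0). Then |CW| = |W − C| = 46.0.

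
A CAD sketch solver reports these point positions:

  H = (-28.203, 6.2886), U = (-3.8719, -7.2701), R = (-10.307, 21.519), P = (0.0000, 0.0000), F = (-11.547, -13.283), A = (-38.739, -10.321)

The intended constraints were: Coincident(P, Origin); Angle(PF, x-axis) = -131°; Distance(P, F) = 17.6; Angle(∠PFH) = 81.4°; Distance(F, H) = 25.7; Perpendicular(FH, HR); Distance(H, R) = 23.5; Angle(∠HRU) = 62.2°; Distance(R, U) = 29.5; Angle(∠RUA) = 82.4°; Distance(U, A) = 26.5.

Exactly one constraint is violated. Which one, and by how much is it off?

Distance(U, A) = 26.5 — off by 8.50.

P = (0.00, 0.00) ✓; PF at -131.0° ✓; |PF| = 17.60 ✓; ∠PFH = 81.40° ✓; |FH| = 25.70 ✓; ∠(FH, HR) = 90.00° ✓; |HR| = 23.50 ✓; ∠HRU = 62.20° ✓; |RU| = 29.50 ✓; ∠RUA = 82.40° ✓; |UA| = 35.00 ✗.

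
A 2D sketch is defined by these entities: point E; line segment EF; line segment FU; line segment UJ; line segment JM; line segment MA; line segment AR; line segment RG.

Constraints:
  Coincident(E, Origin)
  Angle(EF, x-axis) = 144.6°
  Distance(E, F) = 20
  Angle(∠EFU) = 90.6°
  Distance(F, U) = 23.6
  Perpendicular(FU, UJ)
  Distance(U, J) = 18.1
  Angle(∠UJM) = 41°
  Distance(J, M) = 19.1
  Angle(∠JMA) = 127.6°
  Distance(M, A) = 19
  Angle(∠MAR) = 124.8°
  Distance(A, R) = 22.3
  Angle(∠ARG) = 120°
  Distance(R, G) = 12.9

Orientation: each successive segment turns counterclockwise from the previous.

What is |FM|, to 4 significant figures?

11.67

FU ⟂ UJ, so UJ runs at -36.00°; with |UJ| = 18.1, J = (-15.53, -18.15). ∠UJM = 41.0° gives JM at 103.0° from the x-axis; with |JM| = 19.1, M = (-19.83, 0.4644). Then |FM| = |M − F| = 11.67.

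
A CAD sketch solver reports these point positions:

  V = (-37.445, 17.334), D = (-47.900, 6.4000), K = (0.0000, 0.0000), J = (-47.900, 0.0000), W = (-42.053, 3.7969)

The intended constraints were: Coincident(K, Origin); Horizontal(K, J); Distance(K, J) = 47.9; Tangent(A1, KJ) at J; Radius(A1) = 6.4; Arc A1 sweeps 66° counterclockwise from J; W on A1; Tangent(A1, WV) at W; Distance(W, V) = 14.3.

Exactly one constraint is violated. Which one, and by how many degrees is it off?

Tangent(A1, WV) at W — off by 5.20°.

K = (0.00, 0.00) ✓; K.y = 0.00, J.y = 0.00 ✓; |KJ| = 47.90 ✓; ∠(DJ, JK) = 90.00° ✓; |DJ| = 6.400 ✓; bearing(D→W) − bearing(D→J) = 66.00° ✓; |DW| = 6.400 ✓; ∠(DW, WV) = 84.80° ✗; |WV| = 14.30 ✓.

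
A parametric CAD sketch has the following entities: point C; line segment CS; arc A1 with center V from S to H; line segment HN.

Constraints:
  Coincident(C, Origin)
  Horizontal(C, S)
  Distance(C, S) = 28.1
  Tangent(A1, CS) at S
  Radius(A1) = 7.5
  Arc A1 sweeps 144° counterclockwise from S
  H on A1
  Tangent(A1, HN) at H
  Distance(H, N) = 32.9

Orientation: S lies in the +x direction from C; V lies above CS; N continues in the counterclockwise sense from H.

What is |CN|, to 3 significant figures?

33.4

C is at the origin; C and S share the same y with |CS| = 28.1 and S on the +x side, so S = (28.1, 0.00). A1 meets CS tangentially, so VS is at right angles to CS, so V = S + (0, 7.5) = (28.1, 7.50). On A1, S sits at bearing -90° from V; a 144° counterclockwise sweep puts H at bearing 54°, so H = V + 7.5·(cos 54°, sin 54°) = (32.5, 13.6). The tangent condition forces VH to be normal to HN, so HN runs along (−sin 54°, cos 54°); with |HN| = 32.9, N = (5.89, 32.9). Then |CN| = |N − C| = 33.4.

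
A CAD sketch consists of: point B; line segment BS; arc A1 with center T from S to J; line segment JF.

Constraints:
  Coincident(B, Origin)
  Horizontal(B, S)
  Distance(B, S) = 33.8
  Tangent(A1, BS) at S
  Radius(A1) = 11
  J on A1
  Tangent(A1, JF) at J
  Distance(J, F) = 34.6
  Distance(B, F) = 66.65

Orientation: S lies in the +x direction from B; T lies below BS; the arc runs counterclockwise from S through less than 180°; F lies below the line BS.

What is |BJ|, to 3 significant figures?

32.2

Checks: |TJ| = 11.00 ✓; ∠(TJ, JF) = 90.00° ✓; |JF| = 34.60 ✓; |BF| = 66.65 ✓.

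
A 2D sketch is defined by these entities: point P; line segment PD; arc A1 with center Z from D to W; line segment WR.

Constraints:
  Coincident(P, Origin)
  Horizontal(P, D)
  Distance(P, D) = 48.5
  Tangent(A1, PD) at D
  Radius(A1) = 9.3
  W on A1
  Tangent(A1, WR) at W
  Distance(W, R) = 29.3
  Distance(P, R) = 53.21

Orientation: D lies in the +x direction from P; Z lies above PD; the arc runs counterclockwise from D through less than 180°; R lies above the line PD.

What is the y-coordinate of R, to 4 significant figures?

37.93

P is at the origin; PD is horizontal with |PD| = 48.5 and D on the +x side, so D = (48.50, 0.000). A1 meets PD tangentially, so ZD is at right angles to PD, so Z = D + (0, 9.3) = (48.50, 9.300). Since ZW ⟂ WR (tangency), |ZR| = √(9.3² + 29.3²) = 30.74 regardless of where W sits on A1. So R lies on both circle(P, 53.21) and circle(Z, 30.74); the above-PD intersection is R = (37.31, 37.93). W is the foot of the tangent from R: W = (55.73, 15.15).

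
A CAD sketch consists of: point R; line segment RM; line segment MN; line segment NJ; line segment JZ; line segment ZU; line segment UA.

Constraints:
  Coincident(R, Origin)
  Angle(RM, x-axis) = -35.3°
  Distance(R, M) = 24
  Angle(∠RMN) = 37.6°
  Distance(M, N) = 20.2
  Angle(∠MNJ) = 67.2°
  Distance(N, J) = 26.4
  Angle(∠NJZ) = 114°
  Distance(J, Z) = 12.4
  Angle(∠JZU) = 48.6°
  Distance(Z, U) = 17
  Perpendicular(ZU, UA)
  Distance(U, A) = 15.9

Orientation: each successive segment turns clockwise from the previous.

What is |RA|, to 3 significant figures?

7.42

R is at the origin; RM runs at -35.3° with length 24.0, so M = (19.6, -13.9). ∠RMN = 37.6° gives MN at -178° from the x-axis; with |MN| = 20.2, N = (-0.596, -14.7). ∠MNJ = 67.2° gives NJ at 69.5° from the x-axis; with |NJ| = 26.4, J = (8.65, 10.0). ∠NJZ = 114.0° gives JZ at 3.50° from the x-axis; with |JZ| = 12.4, Z = (21.0, 10.8). ∠JZU = 48.6° gives ZU at -128° from the x-axis; with |ZU| = 17.0, U = (10.6, -2.61). ZU is perpendicular to UA, so UA runs at 142°; with |UA| = 15.9, A = (-1.96, 7.16). Then |RA| = |A − R| = 7.42.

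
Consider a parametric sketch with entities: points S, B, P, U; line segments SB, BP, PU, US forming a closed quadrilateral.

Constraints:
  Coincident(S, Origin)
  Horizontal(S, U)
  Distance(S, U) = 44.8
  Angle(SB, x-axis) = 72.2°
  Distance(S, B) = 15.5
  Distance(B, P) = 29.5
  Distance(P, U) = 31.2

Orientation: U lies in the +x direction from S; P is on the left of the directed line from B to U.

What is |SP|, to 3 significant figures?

41.9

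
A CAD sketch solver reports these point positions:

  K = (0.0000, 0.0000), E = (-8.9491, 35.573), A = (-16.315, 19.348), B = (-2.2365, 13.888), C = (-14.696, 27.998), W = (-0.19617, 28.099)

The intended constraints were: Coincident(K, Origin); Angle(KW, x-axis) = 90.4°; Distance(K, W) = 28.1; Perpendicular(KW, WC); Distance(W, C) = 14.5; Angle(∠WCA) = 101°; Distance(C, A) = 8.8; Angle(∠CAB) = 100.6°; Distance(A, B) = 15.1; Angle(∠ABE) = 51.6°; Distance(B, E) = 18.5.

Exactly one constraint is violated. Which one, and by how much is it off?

Distance(B, E) = 18.5 — off by 4.20.

K = (0.00, 0.00) ✓; KW at 90.40° ✓; |KW| = 28.10 ✓; ∠(KW, WC) = 90.00° ✓; |WC| = 14.50 ✓; ∠WCA = 101.0° ✓; |CA| = 8.800 ✓; ∠CAB = 100.6° ✓; |AB| = 15.10 ✓; ∠ABE = 51.60° ✓; |BE| = 22.70 ✗.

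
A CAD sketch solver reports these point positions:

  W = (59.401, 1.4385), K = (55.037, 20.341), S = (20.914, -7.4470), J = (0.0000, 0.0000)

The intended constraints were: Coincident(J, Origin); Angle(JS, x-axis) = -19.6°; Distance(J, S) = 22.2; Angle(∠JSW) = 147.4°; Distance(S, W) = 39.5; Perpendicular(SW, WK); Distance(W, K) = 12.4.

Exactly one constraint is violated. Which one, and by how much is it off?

Distance(W, K) = 12.4 — off by 7.00.

J = (0.00, 0.00) ✓; JS at -19.60° ✓; |JS| = 22.20 ✓; ∠JSW = 147.4° ✓; |SW| = 39.50 ✓; ∠(SW, WK) = 90.00° ✓; |WK| = 19.40 ✗.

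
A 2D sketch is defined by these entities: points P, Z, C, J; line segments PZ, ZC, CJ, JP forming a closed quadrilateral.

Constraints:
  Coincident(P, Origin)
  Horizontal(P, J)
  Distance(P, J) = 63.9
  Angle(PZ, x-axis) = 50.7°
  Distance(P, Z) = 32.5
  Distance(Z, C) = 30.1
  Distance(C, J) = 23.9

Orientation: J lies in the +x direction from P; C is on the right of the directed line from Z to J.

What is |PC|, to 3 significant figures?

40.2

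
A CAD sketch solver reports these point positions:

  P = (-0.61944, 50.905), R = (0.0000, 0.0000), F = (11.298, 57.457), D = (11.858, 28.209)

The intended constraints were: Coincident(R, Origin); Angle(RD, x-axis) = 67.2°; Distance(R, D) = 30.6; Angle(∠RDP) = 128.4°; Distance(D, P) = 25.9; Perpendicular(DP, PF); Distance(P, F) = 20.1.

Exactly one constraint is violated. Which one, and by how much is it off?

Distance(P, F) = 20.1 — off by 6.50.

R = (0.00, 0.00) ✓; RD at 67.20° ✓; |RD| = 30.60 ✓; ∠RDP = 128.4° ✓; |DP| = 25.90 ✓; ∠(DP, PF) = 90.00° ✓; |PF| = 13.60 ✗.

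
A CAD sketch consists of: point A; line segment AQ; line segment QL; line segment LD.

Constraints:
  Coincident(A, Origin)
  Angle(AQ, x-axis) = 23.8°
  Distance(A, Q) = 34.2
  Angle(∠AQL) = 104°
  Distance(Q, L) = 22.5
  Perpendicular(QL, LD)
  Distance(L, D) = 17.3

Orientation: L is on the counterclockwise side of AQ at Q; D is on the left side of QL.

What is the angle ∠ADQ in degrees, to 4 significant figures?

64.86°

A is at the origin; AQ runs at 23.8° with length 34.2, so Q = 34.2·(cos 23.8°, sin 23.8°) = (31.29, 13.80). ∠AQL = 104.0°, so QL runs at 23.8° + (180° − 104.0°) = 99.80° from the x-axis; with |QL| = 22.5, L = Q + 22.5·(cos 99.80°, sin 99.80°) = (27.46, 35.97). The perpendicularity gives LD at right angles to QL; with |LD| = 17.3 on the left of QL, D = L + 17.3·(-0.9854, -0.1702) = (10.41, 33.03). Then cos ∠ADQ = DA·DQ / (|DA||DQ|), giving 64.86°.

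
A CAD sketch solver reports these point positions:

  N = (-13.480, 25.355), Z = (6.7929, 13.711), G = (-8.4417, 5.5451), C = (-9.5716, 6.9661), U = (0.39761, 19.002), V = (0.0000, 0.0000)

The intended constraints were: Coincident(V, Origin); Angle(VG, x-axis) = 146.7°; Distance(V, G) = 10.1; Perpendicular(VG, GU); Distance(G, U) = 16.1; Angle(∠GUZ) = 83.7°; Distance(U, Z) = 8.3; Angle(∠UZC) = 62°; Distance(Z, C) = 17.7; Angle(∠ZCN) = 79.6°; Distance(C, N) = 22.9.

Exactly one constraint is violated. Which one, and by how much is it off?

Distance(C, N) = 22.9 — off by 4.10.

V = (0.00, 0.00) ✓; VG at 146.7° ✓; |VG| = 10.10 ✓; ∠(VG, GU) = 90.00° ✓; |GU| = 16.10 ✓; ∠GUZ = 83.70° ✓; |UZ| = 8.300 ✓; ∠UZC = 62.00° ✓; |ZC| = 17.70 ✓; ∠ZCN = 79.60° ✓; |CN| = 18.80 ✗.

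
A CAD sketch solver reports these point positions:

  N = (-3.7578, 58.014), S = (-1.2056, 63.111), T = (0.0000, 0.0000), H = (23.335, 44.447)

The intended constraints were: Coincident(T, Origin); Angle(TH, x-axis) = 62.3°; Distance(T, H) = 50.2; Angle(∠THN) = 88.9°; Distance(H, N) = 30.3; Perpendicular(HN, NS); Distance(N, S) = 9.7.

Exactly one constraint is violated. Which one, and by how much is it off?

Distance(N, S) = 9.7 — off by 4.00.

T = (0.00, 0.00) ✓; TH at 62.30° ✓; |TH| = 50.20 ✓; ∠THN = 88.90° ✓; |HN| = 30.30 ✓; ∠(HN, NS) = 90.00° ✓; |NS| = 5.700 ✗.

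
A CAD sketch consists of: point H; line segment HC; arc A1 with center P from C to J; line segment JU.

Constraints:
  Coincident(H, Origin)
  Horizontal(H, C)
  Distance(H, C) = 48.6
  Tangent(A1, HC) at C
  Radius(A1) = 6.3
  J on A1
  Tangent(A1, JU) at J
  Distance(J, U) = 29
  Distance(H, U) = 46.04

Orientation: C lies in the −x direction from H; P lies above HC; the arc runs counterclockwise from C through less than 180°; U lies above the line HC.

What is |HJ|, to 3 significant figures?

42.8

Checks: |PJ| = 6.300 ✓; ∠(PJ, JU) = 90.00° ✓; |JU| = 29.00 ✓; |HU| = 46.04 ✓.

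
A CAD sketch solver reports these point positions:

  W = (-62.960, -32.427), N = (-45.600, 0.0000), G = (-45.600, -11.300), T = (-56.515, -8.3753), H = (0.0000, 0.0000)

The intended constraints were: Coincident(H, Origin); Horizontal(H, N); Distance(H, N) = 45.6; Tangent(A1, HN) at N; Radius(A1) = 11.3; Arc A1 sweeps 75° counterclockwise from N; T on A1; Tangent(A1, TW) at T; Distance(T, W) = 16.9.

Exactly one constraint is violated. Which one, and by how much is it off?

Distance(T, W) = 16.9 — off by 8.00.

H = (0.00, 0.00) ✓; H.y = 0.00, N.y = 0.00 ✓; |HN| = 45.60 ✓; ∠(GN, NH) = 90.00° ✓; |GN| = 11.30 ✓; bearing(G→T) − bearing(G→N) = 75.00° ✓; |GT| = 11.30 ✓; ∠(GT, TW) = 90.00° ✓; |TW| = 24.90 ✗.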